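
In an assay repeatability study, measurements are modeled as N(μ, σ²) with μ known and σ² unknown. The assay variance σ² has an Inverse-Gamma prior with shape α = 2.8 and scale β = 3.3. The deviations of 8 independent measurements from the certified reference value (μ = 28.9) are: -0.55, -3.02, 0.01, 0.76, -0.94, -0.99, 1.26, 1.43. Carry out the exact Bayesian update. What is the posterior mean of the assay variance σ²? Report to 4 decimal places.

1.9049

With known mean μ and an Inverse-Gamma(α, β) prior on σ², the Normal likelihood is conjugate: posterior is Inv-Gamma(α + n/2, β + Σ(xᵢ−μ)²/2).
Σ(xᵢ−μ)² = (-0.55)² + (-3.02)² + (0.01)² + (0.76)² + (-0.94)² + (-0.99)² + (1.26)² + (1.43)² = 15.4968.
Posterior: Inv-Gamma(2.8 + 8/2, 3.3 + 15.4968/2) = Inv-Gamma(6.80, 11.04840).
E[σ²|data] = β/(α−1) = 11.04840/5.80 = 1.9049.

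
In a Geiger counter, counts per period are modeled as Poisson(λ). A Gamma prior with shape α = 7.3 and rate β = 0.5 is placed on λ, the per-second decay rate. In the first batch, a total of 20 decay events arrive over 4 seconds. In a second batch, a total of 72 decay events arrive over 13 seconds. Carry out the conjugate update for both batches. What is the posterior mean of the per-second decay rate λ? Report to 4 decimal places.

5.6743

With a Gamma(shape α, rate β) prior, the Poisson likelihood is conjugate: the posterior is Gamma(α + ΣXᵢ, β + n).
After batch 1: Gamma(α+S, β+n) = Gamma(7.3+20, 0.5+4) = Gamma(27.3, 4.5).
After batch 2: Gamma(α+S, β+n) = Gamma(27.3+72, 4.5+13) = Gamma(99.3, 17.5).
Posterior mean = α/β = 99.3/17.5 = 5.6743.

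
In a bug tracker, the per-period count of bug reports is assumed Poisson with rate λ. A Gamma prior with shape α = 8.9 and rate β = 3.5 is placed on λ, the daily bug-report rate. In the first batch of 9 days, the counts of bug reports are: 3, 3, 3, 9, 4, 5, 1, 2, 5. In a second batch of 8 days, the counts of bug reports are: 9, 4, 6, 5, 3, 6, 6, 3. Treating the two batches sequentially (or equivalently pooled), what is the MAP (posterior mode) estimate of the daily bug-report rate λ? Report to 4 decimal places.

With a Gamma(shape α, rate β) prior, the Poisson likelihood is conjugate: the posterior is Gamma(α + ΣXᵢ, β + n).
Batch 1: sum of counts S = 35 over n = 9 days.
After batch 1: Gamma(α+S, β+n) = Gamma(8.9+35, 3.5+9) = Gamma(43.9, 12.5).
Batch 2: sum of counts S = 42 over n = 8 days.
After batch 2: Gamma(α+S, β+n) = Gamma(43.9+42, 12.5+8) = Gamma(85.9, 20.5).
Mode of Gamma(α,β) for α≥1 is (α−1)/β = 84.9/20.5 = 4.1415.

4.1415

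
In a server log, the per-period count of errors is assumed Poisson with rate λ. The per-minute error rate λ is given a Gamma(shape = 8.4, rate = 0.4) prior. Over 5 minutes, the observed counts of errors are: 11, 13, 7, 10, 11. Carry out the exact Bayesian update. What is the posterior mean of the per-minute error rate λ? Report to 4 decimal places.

With a Gamma(shape α, rate β) prior, the Poisson likelihood is conjugate: the posterior is Gamma(α + ΣXᵢ, β + n).
Sum of counts S = 52 over n = 5 minutes.
Posterior: Gamma(α+S, β+n) = Gamma(8.4+52, 0.4+5) = Gamma(60.4, 5.4).
Posterior mean = α/β = 60.4/5.4 = 11.1852.

11.1852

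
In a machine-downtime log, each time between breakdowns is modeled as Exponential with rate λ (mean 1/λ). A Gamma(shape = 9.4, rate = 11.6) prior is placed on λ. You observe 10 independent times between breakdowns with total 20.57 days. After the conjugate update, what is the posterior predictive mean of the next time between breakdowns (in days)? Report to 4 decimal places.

1.7484

With a Gamma(shape α, rate β) prior on the exponential rate λ, the posterior after n observations with total T = Σxᵢ is Gamma(α+n, β+T).
Posterior: Gamma(9.4+10, 11.6+20.57) = Gamma(19.4, 32.17).
The predictive distribution for the next observation is Lomax; its mean is β/(α−1) = 32.17/18.4 = 1.7484.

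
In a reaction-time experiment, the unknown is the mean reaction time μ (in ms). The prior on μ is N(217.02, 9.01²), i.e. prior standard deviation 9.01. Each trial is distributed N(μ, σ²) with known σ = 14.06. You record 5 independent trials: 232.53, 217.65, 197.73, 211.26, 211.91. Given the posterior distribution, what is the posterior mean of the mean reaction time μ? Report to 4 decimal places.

215.1344

For Normal data with known variance σ², a Normal(μ₀, σ₀²) prior on μ is conjugate. Posterior precision = 1/σ₀² + n/σ²; posterior mean is the precision-weighted average of μ₀ and x̄.
Σxᵢ = 232.53 + 217.65 + 197.73 + 211.26 + 211.91 = 1071.08, so n·x̄ = 1071.08.
σ₀² = 9.01² = 81.1801, σ² = 14.06² = 197.6836; σ² + n·σ₀² = 197.6836 + 5·81.1801 = 603.5841.
Posterior mean = (μ₀/σ₀² + n·x̄/σ²)/(1/σ₀² + n/σ²) = (σ²·μ₀ + σ₀²·n·x̄)/(σ² + n·σ₀²) = (197.6836·217.02 + 81.1801·1071.08)/603.5841 = 129851.67638/603.5841 = 215.1344.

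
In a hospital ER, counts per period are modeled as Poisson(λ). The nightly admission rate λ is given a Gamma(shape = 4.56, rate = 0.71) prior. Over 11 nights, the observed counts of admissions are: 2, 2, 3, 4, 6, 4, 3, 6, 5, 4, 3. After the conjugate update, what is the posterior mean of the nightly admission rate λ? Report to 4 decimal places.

With a Gamma(shape α, rate β) prior, the Poisson likelihood is conjugate: the posterior is Gamma(α + ΣXᵢ, β + n).
Sum of counts S = 42 over n = 11 nights.
Posterior: Gamma(α+S, β+n) = Gamma(4.56+42, 0.71+11) = Gamma(46.56, 11.71).
Posterior mean = α/β = 46.56/11.71 = 3.9761.

3.9761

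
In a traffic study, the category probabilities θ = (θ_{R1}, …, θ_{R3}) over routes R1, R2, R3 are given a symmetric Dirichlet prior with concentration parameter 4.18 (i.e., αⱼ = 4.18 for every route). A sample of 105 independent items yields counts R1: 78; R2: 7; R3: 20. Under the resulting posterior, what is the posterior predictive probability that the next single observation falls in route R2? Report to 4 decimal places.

The Dirichlet prior is conjugate to the Multinomial likelihood: each posterior αⱼ = prior αⱼ + observed count nⱼ.
Posterior concentration: (82.18, 11.18, 24.18), total = 117.54.
P(next = R2 | data) = α_{R2}/Σα = 0.0951.

0.0951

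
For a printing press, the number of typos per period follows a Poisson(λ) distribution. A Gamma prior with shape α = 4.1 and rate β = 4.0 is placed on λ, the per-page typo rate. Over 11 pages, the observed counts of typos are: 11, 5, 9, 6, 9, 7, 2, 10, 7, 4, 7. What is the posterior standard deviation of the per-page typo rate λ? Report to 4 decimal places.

With a Gamma(shape α, rate β) prior, the Poisson likelihood is conjugate: the posterior is Gamma(α + ΣXᵢ, β + n).
Sum of counts S = 77 over n = 11 pages.
Posterior: Gamma(α+S, β+n) = Gamma(4.1+77, 4.0+11) = Gamma(81.1, 15.0).
SD = √α/β = √81.1/15.0 = 0.6004.

0.6004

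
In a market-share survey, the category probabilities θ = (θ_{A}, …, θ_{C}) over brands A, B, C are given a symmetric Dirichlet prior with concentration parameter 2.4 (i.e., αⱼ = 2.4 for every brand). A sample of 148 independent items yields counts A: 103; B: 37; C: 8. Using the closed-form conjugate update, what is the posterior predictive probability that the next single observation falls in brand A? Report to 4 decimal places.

The Dirichlet prior is conjugate to the Multinomial likelihood: each posterior αⱼ = prior αⱼ + observed count nⱼ.
Posterior concentration: (105.4, 39.4, 10.4), total = 155.2.
P(next = A | data) = α_{A}/Σα = 0.6791.

0.6791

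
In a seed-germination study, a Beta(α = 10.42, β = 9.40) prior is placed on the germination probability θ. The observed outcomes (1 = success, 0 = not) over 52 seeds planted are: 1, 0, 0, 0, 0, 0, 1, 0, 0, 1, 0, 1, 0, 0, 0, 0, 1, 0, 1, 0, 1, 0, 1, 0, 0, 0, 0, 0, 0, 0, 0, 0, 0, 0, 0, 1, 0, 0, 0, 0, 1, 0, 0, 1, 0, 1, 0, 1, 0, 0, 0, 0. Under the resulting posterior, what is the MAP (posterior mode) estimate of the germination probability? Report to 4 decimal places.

0.3211

The Beta prior is conjugate to a Binomial/Bernoulli likelihood; the update adds successes to α and failures to β.
Posterior: Beta(α+k, β+n−k) = Beta(10.42+13, 9.40+39) = Beta(23.42, 48.40).
Mode of Beta(a,b) for a,b>1 is (a−1)/(a+b−2) = 22.42/69.82 = 0.3211.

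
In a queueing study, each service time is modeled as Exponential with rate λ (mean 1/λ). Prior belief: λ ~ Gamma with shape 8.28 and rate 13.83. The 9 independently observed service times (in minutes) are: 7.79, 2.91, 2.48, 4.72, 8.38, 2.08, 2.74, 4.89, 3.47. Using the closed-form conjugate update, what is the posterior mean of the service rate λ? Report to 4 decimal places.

0.3243

With a Gamma(shape α, rate β) prior on the exponential rate λ, the posterior after n observations with total T = Σxᵢ is Gamma(α+n, β+T).
Sum of observations T = 39.46 minutes; n = 9.
Posterior: Gamma(8.28+9, 13.83+39.46) = Gamma(17.28, 53.29).
Posterior mean of λ = α/β = 17.28/53.29 = 0.3243.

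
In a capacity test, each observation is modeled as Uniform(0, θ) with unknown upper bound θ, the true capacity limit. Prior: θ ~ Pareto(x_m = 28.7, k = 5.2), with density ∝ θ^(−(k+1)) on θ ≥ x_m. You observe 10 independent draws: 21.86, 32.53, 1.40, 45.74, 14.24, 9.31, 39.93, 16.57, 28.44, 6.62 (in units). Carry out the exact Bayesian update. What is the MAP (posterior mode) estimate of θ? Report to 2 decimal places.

45.74

A Pareto(scale x_m, shape k) prior on the upper bound θ of Uniform(0, θ) is conjugate: posterior is Pareto(max(x_m, max xᵢ), k + n).
Sample maximum = 45.74; prior scale x_m = 28.7 → posterior scale = max = 45.74.
Posterior shape = 5.2 + 10 = 15.2.
The Pareto density is decreasing on [x_m, ∞), so the mode is x_m = 45.74.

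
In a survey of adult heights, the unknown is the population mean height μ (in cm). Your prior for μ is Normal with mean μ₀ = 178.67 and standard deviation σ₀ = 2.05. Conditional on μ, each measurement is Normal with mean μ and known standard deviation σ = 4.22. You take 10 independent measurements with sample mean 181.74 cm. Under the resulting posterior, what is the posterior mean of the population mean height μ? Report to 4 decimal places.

For Normal data with known variance σ², a Normal(μ₀, σ₀²) prior on μ is conjugate. Posterior precision = 1/σ₀² + n/σ²; posterior mean is the precision-weighted average of μ₀ and x̄.
n·x̄ = 10·181.74 = 1817.4.
σ₀² = 2.05² = 4.2025, σ² = 4.22² = 17.8084; σ² + n·σ₀² = 17.8084 + 10·4.2025 = 59.8334.
Posterior mean = (μ₀/σ₀² + n·x̄/σ²)/(1/σ₀² + n/σ²) = (σ²·μ₀ + σ₀²·n·x̄)/(σ² + n·σ₀²) = (17.8084·178.67 + 4.2025·1817.4)/59.8334 = 10819.450328/59.8334 = 180.8263.

180.8263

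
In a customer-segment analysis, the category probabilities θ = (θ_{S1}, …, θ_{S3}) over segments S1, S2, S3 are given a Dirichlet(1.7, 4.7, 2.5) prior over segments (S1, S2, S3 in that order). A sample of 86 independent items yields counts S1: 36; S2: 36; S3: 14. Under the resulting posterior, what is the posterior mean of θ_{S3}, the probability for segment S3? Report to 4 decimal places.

The Dirichlet prior is conjugate to the Multinomial likelihood: each posterior αⱼ = prior αⱼ + observed count nⱼ.
Posterior concentration: (37.7, 40.7, 16.5), total = 94.9.
E[θ_{S3}|data] = α_{S3}/Σα = 16.5/94.9 = 0.1739.

0.1739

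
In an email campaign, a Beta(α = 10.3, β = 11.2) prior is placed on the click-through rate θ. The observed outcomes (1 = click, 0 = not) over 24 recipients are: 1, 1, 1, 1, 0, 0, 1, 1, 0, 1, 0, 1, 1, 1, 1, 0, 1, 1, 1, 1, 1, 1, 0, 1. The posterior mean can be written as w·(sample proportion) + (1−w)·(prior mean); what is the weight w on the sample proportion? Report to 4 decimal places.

0.5275

The Beta prior is conjugate to a Binomial/Bernoulli likelihood; the update adds successes to α and failures to β.
Posterior mean = (α₀+k)/(α₀+β₀+n) = [n/(α₀+β₀+n)]·(k/n) + [(α₀+β₀)/(α₀+β₀+n)]·α₀/(α₀+β₀), so only n and the prior enter the weight.
The weight on the data is w = n/(α₀+β₀+n) = 24/(10.3+11.2+24) = 24/45.5 = 0.5275.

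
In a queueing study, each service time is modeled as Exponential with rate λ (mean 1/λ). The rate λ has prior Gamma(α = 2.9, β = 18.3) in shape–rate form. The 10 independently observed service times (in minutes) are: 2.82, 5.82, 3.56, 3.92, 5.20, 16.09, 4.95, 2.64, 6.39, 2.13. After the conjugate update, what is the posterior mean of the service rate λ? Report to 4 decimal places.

0.1796

With a Gamma(shape α, rate β) prior on the exponential rate λ, the posterior after n observations with total T = Σxᵢ is Gamma(α+n, β+T).
Sum of observations T = 53.52 minutes; n = 10.
Posterior: Gamma(2.9+10, 18.3+53.52) = Gamma(12.9, 71.82).
Posterior mean of λ = α/β = 12.9/71.82 = 0.1796.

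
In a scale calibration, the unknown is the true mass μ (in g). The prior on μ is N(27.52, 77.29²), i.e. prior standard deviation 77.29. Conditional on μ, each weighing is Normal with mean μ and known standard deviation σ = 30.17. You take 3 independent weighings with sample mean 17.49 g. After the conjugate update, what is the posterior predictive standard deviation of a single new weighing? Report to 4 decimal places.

34.6262

For Normal data with known variance σ², a Normal(μ₀, σ₀²) prior on μ is conjugate. Posterior precision = 1/σ₀² + n/σ²; posterior mean is the precision-weighted average of μ₀ and x̄.
σ₀² = 77.29² = 5973.7441, σ² = 30.17² = 910.2289; σ² + n·σ₀² = 910.2289 + 3·5973.7441 = 18831.4612.
Posterior precision = 1/σ₀² + n/σ² = 1/5973.7441 + 3/910.2289 = (σ² + n·σ₀²)/(σ₀²σ²) = 18831.4612/(5973.7441·910.2289); posterior variance σₙ² = σ₀²σ²/(σ² + n·σ₀²) = 5973.7441·910.2289/18831.4612 = 288.744164.
Predictive variance for one new observation = σₙ² + σ² = 5973.7441·910.2289/18831.4612 + 910.2289 = σ²·(σ₀² + 18831.4612)/18831.4612 = 910.2289·24805.2053/18831.4612 = 1198.973064; SD = √(910.2289·24805.2053/18831.4612) = 34.6262.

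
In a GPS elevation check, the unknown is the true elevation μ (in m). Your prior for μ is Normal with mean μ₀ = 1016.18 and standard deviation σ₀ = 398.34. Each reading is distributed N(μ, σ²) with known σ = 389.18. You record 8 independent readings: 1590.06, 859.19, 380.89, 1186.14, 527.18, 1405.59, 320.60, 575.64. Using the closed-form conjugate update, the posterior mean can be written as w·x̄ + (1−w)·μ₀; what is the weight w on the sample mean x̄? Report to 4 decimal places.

For Normal data with known variance σ², a Normal(μ₀, σ₀²) prior on μ is conjugate. Posterior precision = 1/σ₀² + n/σ²; posterior mean is the precision-weighted average of μ₀ and x̄.
σ₀² = 398.34² = 158674.7556, σ² = 389.18² = 151461.0724. Prior precision 1/σ₀² = 1/158674.7556; data precision n/σ² = 8/151461.0724.
w = (n/σ²)/(1/σ₀² + n/σ²) = n·σ₀²/(σ² + n·σ₀²) = 8·158674.7556/(151461.0724 + 8·158674.7556) = 1269398.0448/1420859.1172 = 0.8934.

0.8934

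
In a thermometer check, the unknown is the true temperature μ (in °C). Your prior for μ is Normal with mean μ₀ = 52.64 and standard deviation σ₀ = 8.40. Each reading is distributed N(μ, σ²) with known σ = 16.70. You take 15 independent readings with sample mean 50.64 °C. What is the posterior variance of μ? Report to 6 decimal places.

14.715191

For Normal data with known variance σ², a Normal(μ₀, σ₀²) prior on μ is conjugate. Posterior precision = 1/σ₀² + n/σ²; posterior mean is the precision-weighted average of μ₀ and x̄.
σ₀² = 8.40² = 70.56, σ² = 16.70² = 278.89; σ² + n·σ₀² = 278.89 + 15·70.56 = 1337.29.
Posterior precision = 1/σ₀² + n/σ² = 1/70.56 + 15/278.89 = (σ² + n·σ₀²)/(σ₀²σ²) = 1337.29/(70.56·278.89); posterior variance σₙ² = σ₀²σ²/(σ² + n·σ₀²) = 70.56·278.89/1337.29 = 14.715191.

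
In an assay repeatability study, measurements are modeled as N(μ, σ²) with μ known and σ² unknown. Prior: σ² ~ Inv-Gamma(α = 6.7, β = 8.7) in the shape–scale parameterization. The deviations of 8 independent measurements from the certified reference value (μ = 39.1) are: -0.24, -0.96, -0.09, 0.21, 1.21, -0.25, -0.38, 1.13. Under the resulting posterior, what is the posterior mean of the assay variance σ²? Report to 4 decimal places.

1.1020

With known mean μ and an Inverse-Gamma(α, β) prior on σ², the Normal likelihood is conjugate: posterior is Inv-Gamma(α + n/2, β + Σ(xᵢ−μ)²/2).
Σ(xᵢ−μ)² = (-0.24)² + (-0.96)² + (-0.09)² + (0.21)² + (1.21)² + (-0.25)² + (-0.38)² + (1.13)² = 3.9793.
Posterior: Inv-Gamma(6.7 + 8/2, 8.7 + 3.9793/2) = Inv-Gamma(10.70, 10.68965).
E[σ²|data] = β/(α−1) = 10.68965/9.70 = 1.1020.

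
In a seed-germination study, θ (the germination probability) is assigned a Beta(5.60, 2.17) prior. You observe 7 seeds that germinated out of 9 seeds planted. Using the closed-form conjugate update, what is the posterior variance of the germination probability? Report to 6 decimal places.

The Beta prior is conjugate to a Binomial/Bernoulli likelihood; the update adds successes to α and failures to β.
Posterior: Beta(α+k, β+n−k) = Beta(5.60+7, 2.17+2) = Beta(12.60, 4.17).
Var = αβ/((α+β)²(α+β+1)) = 12.60·4.17/(16.77²·17.77) = 0.010514.

0.010514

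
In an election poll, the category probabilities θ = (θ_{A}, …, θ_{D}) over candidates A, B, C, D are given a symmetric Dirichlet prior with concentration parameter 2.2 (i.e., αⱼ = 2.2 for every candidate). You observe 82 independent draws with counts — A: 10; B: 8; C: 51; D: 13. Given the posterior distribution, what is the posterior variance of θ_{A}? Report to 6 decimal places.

The Dirichlet prior is conjugate to the Multinomial likelihood: each posterior αⱼ = prior αⱼ + observed count nⱼ.
Posterior concentration: (12.2, 10.2, 53.2, 15.2), total = 90.8.
Var[θ_j] = α_j(Σα−α_j)/((Σα)²(Σα+1)) = 12.2·78.6/(90.8²·91.8) = 0.001267.

0.001267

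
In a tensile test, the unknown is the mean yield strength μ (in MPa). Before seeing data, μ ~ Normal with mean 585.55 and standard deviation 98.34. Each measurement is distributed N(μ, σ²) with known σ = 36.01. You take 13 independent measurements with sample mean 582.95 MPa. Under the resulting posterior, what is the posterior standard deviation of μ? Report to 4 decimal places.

9.9363

For Normal data with known variance σ², a Normal(μ₀, σ₀²) prior on μ is conjugate. Posterior precision = 1/σ₀² + n/σ²; posterior mean is the precision-weighted average of μ₀ and x̄.
σ₀² = 98.34² = 9670.7556, σ² = 36.01² = 1296.7201; σ² + n·σ₀² = 1296.7201 + 13·9670.7556 = 127016.5429.
Posterior precision = 1/σ₀² + n/σ² = 1/9670.7556 + 13/1296.7201 = (σ² + n·σ₀²)/(σ₀²σ²) = 127016.5429/(9670.7556·1296.7201); posterior variance σₙ² = σ₀²σ²/(σ² + n·σ₀²) = 9670.7556·1296.7201/127016.5429 = 98.729369.
Posterior SD = √σₙ² = √(9670.7556·1296.7201/127016.5429) = 9.9363.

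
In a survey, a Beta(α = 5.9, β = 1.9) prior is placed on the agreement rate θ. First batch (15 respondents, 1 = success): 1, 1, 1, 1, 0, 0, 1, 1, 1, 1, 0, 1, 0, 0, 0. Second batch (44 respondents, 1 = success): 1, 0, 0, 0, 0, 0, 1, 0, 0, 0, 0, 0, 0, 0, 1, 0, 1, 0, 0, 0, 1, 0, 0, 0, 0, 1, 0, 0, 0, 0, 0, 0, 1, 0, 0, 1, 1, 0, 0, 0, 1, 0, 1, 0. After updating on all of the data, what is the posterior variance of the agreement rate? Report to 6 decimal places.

0.003501

The Beta prior is conjugate to a Binomial/Bernoulli likelihood; the update adds successes to α and failures to β.
After batch 1: Beta(5.9+9, 1.9+6) = Beta(14.9, 7.9).
After batch 2: Beta(14.9+11, 7.9+33) = Beta(25.9, 40.9).
Var = αβ/((α+β)²(α+β+1)) = 25.9·40.9/(66.8²·67.8) = 0.003501.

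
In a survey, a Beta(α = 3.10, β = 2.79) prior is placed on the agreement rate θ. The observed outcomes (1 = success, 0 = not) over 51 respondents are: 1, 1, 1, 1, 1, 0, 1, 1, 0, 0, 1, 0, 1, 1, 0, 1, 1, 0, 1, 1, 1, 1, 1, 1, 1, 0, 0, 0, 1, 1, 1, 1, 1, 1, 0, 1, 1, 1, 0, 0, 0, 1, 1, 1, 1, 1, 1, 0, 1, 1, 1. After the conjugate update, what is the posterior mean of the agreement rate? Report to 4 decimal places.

The Beta prior is conjugate to a Binomial/Bernoulli likelihood; the update adds successes to α and failures to β.
Posterior: Beta(α+k, β+n−k) = Beta(3.10+37, 2.79+14) = Beta(40.10, 16.79).
Posterior mean = α/(α+β) = 40.10/56.89 = 0.7049.

0.7049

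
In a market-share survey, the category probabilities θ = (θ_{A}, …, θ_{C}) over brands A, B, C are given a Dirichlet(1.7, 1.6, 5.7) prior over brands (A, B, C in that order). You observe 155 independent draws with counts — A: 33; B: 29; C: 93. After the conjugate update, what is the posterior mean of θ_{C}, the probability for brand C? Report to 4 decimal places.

The Dirichlet prior is conjugate to the Multinomial likelihood: each posterior αⱼ = prior αⱼ + observed count nⱼ.
Posterior concentration: (34.7, 30.6, 98.7), total = 164.0.
E[θ_{C}|data] = α_{C}/Σα = 98.7/164.0 = 0.6018.

0.6018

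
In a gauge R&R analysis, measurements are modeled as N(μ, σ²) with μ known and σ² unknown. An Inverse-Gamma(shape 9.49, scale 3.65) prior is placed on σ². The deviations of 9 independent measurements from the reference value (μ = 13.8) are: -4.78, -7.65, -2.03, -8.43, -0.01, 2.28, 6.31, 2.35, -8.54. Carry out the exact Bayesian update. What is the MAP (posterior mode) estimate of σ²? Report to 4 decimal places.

9.5839

With known mean μ and an Inverse-Gamma(α, β) prior on σ², the Normal likelihood is conjugate: posterior is Inv-Gamma(α + n/2, β + Σ(xᵢ−μ)²/2).
Σ(xᵢ−μ)² = (-4.78)² + (-7.65)² + (-2.03)² + (-8.43)² + (-0.01)² + (2.28)² + (6.31)² + (2.35)² + (-8.54)² = 280.0254.
Posterior: Inv-Gamma(9.49 + 9/2, 3.65 + 280.0254/2) = Inv-Gamma(13.99, 143.66270).
Mode = β/(α+1) = 143.66270/14.99 = 9.5839.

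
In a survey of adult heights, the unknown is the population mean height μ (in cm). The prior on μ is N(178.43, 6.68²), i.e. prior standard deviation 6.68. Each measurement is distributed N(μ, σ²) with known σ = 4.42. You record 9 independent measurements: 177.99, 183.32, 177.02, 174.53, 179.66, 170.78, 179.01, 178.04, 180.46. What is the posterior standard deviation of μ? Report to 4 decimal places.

1.4388

For Normal data with known variance σ², a Normal(μ₀, σ₀²) prior on μ is conjugate. Posterior precision = 1/σ₀² + n/σ²; posterior mean is the precision-weighted average of μ₀ and x̄.
σ₀² = 6.68² = 44.6224, σ² = 4.42² = 19.5364; σ² + n·σ₀² = 19.5364 + 9·44.6224 = 421.138.
Posterior precision = 1/σ₀² + n/σ² = 1/44.6224 + 9/19.5364 = (σ² + n·σ₀²)/(σ₀²σ²) = 421.138/(44.6224·19.5364); posterior variance σₙ² = σ₀²σ²/(σ² + n·σ₀²) = 44.6224·19.5364/421.138 = 2.070013.
Posterior SD = √σₙ² = √(44.6224·19.5364/421.138) = 1.4388.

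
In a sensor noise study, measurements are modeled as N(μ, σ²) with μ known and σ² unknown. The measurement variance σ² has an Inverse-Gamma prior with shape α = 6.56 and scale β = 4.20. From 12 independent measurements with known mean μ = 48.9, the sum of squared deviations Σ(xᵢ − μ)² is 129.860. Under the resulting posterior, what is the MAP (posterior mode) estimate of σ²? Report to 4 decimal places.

5.0981

With known mean μ and an Inverse-Gamma(α, β) prior on σ², the Normal likelihood is conjugate: posterior is Inv-Gamma(α + n/2, β + Σ(xᵢ−μ)²/2).
Posterior: Inv-Gamma(6.56 + 12/2, 4.20 + 129.860/2) = Inv-Gamma(12.56, 69.1300).
Mode = β/(α+1) = 69.1300/13.56 = 5.0981.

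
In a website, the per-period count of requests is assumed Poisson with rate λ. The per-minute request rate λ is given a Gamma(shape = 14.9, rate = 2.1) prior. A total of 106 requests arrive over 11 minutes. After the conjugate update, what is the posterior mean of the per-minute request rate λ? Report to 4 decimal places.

9.2290

With a Gamma(shape α, rate β) prior, the Poisson likelihood is conjugate: the posterior is Gamma(α + ΣXᵢ, β + n).
Posterior: Gamma(α+S, β+n) = Gamma(14.9+106, 2.1+11) = Gamma(120.9, 13.1).
Posterior mean = α/β = 120.9/13.1 = 9.2290.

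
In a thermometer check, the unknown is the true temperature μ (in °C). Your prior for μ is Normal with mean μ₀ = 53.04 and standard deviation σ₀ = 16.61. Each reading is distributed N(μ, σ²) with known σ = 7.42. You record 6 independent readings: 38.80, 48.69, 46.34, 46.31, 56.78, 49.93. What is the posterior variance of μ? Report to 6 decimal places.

For Normal data with known variance σ², a Normal(μ₀, σ₀²) prior on μ is conjugate. Posterior precision = 1/σ₀² + n/σ²; posterior mean is the precision-weighted average of μ₀ and x̄.
σ₀² = 16.61² = 275.8921, σ² = 7.42² = 55.0564; σ² + n·σ₀² = 55.0564 + 6·275.8921 = 1710.409.
Posterior precision = 1/σ₀² + n/σ² = 1/275.8921 + 6/55.0564 = (σ² + n·σ₀²)/(σ₀²σ²) = 1710.409/(275.8921·55.0564); posterior variance σₙ² = σ₀²σ²/(σ² + n·σ₀²) = 275.8921·55.0564/1710.409 = 8.880698.

8.880698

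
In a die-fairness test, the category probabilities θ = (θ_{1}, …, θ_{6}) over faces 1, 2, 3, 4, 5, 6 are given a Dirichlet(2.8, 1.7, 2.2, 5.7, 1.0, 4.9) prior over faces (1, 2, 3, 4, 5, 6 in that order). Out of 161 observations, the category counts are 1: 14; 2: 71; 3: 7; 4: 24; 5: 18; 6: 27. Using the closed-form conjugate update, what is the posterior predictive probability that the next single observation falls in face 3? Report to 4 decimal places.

The Dirichlet prior is conjugate to the Multinomial likelihood: each posterior αⱼ = prior αⱼ + observed count nⱼ.
Posterior concentration: (16.8, 72.7, 9.2, 29.7, 19.0, 31.9), total = 179.3.
P(next = 3 | data) = α_{3}/Σα = 0.0513.

0.0513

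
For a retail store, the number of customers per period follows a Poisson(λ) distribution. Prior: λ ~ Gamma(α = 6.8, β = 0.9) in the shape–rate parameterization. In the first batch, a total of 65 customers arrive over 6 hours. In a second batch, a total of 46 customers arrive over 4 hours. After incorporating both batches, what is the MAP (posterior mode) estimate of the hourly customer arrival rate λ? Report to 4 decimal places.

With a Gamma(shape α, rate β) prior, the Poisson likelihood is conjugate: the posterior is Gamma(α + ΣXᵢ, β + n).
After batch 1: Gamma(α+S, β+n) = Gamma(6.8+65, 0.9+6) = Gamma(71.8, 6.9).
After batch 2: Gamma(α+S, β+n) = Gamma(71.8+46, 6.9+4) = Gamma(117.8, 10.9).
Mode of Gamma(α,β) for α≥1 is (α−1)/β = 116.8/10.9 = 10.7156.

10.7156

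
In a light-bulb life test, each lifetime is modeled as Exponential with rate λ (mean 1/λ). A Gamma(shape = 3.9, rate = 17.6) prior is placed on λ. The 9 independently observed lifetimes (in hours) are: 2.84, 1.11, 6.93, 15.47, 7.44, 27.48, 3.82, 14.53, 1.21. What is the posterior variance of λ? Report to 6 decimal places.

With a Gamma(shape α, rate β) prior on the exponential rate λ, the posterior after n observations with total T = Σxᵢ is Gamma(α+n, β+T).
Sum of observations T = 80.83 hours; n = 9.
Posterior: Gamma(3.9+9, 17.6+80.83) = Gamma(12.9, 98.43).
Var = α/β² = 0.001331.

0.001331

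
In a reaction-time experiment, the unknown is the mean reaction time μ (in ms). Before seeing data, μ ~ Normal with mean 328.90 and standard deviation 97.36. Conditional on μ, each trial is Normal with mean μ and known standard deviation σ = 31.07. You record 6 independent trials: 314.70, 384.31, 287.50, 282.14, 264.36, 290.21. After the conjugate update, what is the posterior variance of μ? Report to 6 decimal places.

158.205523

For Normal data with known variance σ², a Normal(μ₀, σ₀²) prior on μ is conjugate. Posterior precision = 1/σ₀² + n/σ²; posterior mean is the precision-weighted average of μ₀ and x̄.
σ₀² = 97.36² = 9478.9696, σ² = 31.07² = 965.3449; σ² + n·σ₀² = 965.3449 + 6·9478.9696 = 57839.1625.
Posterior precision = 1/σ₀² + n/σ² = 1/9478.9696 + 6/965.3449 = (σ² + n·σ₀²)/(σ₀²σ²) = 57839.1625/(9478.9696·965.3449); posterior variance σₙ² = σ₀²σ²/(σ² + n·σ₀²) = 9478.9696·965.3449/57839.1625 = 158.205523.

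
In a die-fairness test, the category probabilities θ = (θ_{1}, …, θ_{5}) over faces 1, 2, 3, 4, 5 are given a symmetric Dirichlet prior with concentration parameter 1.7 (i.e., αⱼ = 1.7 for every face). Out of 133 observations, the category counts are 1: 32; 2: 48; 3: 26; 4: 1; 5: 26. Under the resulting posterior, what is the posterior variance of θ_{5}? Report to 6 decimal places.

0.001105

The Dirichlet prior is conjugate to the Multinomial likelihood: each posterior αⱼ = prior αⱼ + observed count nⱼ.
Posterior concentration: (33.7, 49.7, 27.7, 2.7, 27.7), total = 141.5.
Var[θ_j] = α_j(Σα−α_j)/((Σα)²(Σα+1)) = 27.7·113.8/(141.5²·142.5) = 0.001105.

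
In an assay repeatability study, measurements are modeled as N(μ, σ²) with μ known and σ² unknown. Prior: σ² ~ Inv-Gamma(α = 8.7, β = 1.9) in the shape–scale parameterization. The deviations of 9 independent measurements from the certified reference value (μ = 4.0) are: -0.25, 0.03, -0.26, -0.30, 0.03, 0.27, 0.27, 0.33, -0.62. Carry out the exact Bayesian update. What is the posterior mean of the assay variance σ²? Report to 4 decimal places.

With known mean μ and an Inverse-Gamma(α, β) prior on σ², the Normal likelihood is conjugate: posterior is Inv-Gamma(α + n/2, β + Σ(xᵢ−μ)²/2).
Σ(xᵢ−μ)² = (-0.25)² + (0.03)² + (-0.26)² + (-0.30)² + (0.03)² + (0.27)² + (0.27)² + (0.33)² + (-0.62)² = 0.8610.
Posterior: Inv-Gamma(8.7 + 9/2, 1.9 + 0.8610/2) = Inv-Gamma(13.20, 2.33050).
E[σ²|data] = β/(α−1) = 2.33050/12.20 = 0.1910.

0.1910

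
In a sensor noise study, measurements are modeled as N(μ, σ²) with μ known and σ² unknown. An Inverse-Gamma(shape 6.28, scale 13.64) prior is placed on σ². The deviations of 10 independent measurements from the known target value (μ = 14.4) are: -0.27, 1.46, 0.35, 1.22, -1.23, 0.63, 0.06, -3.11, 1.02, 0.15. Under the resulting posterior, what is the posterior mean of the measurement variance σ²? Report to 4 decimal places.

With known mean μ and an Inverse-Gamma(α, β) prior on σ², the Normal likelihood is conjugate: posterior is Inv-Gamma(α + n/2, β + Σ(xᵢ−μ)²/2).
Σ(xᵢ−μ)² = (-0.27)² + (1.46)² + (0.35)² + (1.22)² + (-1.23)² + (0.63)² + (0.06)² + (-3.11)² + (1.02)² + (0.15)² = 16.4638.
Posterior: Inv-Gamma(6.28 + 10/2, 13.64 + 16.4638/2) = Inv-Gamma(11.28, 21.87190).
E[σ²|data] = β/(α−1) = 21.87190/10.28 = 2.1276.

2.1276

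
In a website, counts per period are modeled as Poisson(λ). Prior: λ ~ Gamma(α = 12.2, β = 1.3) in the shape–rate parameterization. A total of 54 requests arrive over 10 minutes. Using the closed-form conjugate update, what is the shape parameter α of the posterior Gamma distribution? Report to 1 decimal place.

With a Gamma(shape α, rate β) prior, the Poisson likelihood is conjugate: the posterior is Gamma(α + ΣXᵢ, β + n).
Posterior: Gamma(α+S, β+n) = Gamma(12.2+54, 1.3+10) = Gamma(66.2, 11.3).
Posterior α = 66.2.

66.2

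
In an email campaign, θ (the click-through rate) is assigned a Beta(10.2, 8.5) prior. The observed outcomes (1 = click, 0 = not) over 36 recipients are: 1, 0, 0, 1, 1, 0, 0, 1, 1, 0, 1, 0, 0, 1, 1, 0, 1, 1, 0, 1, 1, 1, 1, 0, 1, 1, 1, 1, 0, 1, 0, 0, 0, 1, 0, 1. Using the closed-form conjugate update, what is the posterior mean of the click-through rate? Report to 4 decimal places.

The Beta prior is conjugate to a Binomial/Bernoulli likelihood; the update adds successes to α and failures to β.
Posterior: Beta(α+k, β+n−k) = Beta(10.2+21, 8.5+15) = Beta(31.2, 23.5).
Posterior mean = α/(α+β) = 31.2/54.7 = 0.5704.

0.5704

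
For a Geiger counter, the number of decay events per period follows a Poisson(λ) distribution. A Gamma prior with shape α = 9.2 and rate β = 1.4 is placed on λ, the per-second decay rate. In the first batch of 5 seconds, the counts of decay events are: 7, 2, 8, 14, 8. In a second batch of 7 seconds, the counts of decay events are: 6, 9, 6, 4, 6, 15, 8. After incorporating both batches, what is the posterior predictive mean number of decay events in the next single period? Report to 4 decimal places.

With a Gamma(shape α, rate β) prior, the Poisson likelihood is conjugate: the posterior is Gamma(α + ΣXᵢ, β + n).
Batch 1: sum of counts S = 39 over n = 5 seconds.
After batch 1: Gamma(α+S, β+n) = Gamma(9.2+39, 1.4+5) = Gamma(48.2, 6.4).
Batch 2: sum of counts S = 54 over n = 7 seconds.
After batch 2: Gamma(α+S, β+n) = Gamma(48.2+54, 6.4+7) = Gamma(102.2, 13.4).
The predictive distribution for one future period is NegBinom with mean α/β = 7.6269.

7.6269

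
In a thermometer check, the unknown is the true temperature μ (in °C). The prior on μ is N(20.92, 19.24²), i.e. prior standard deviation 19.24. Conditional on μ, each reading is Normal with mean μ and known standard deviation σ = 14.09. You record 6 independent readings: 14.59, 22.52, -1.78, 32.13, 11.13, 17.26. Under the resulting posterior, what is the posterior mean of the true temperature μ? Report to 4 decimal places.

For Normal data with known variance σ², a Normal(μ₀, σ₀²) prior on μ is conjugate. Posterior precision = 1/σ₀² + n/σ²; posterior mean is the precision-weighted average of μ₀ and x̄.
Σxᵢ = 14.59 + 22.52 + (-1.78) + 32.13 + 11.13 + 17.26 = 95.85, so n·x̄ = 95.85.
σ₀² = 19.24² = 370.1776, σ² = 14.09² = 198.5281; σ² + n·σ₀² = 198.5281 + 6·370.1776 = 2419.5937.
Posterior mean = (μ₀/σ₀² + n·x̄/σ²)/(1/σ₀² + n/σ²) = (σ²·μ₀ + σ₀²·n·x̄)/(σ² + n·σ₀²) = (198.5281·20.92 + 370.1776·95.85)/2419.5937 = 39634.730812/2419.5937 = 16.3807.

16.3807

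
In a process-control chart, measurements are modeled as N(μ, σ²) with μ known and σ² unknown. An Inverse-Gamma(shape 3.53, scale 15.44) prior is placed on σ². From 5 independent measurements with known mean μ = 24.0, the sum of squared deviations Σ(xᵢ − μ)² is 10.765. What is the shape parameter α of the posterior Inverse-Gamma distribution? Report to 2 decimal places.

With known mean μ and an Inverse-Gamma(α, β) prior on σ², the Normal likelihood is conjugate: posterior is Inv-Gamma(α + n/2, β + Σ(xᵢ−μ)²/2).
Posterior: Inv-Gamma(3.53 + 5/2, 15.44 + 10.765/2) = Inv-Gamma(6.03, 20.8225).
Posterior α = 6.03.

6.03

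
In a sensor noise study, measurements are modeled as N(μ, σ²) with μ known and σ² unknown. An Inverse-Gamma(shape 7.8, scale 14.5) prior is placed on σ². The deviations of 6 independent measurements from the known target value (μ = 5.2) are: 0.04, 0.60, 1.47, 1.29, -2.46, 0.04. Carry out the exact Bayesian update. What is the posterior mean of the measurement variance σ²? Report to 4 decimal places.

With known mean μ and an Inverse-Gamma(α, β) prior on σ², the Normal likelihood is conjugate: posterior is Inv-Gamma(α + n/2, β + Σ(xᵢ−μ)²/2).
Σ(xᵢ−μ)² = (0.04)² + (0.60)² + (1.47)² + (1.29)² + (-2.46)² + (0.04)² = 10.2398.
Posterior: Inv-Gamma(7.8 + 6/2, 14.5 + 10.2398/2) = Inv-Gamma(10.80, 19.61990).
E[σ²|data] = β/(α−1) = 19.61990/9.80 = 2.0020.

2.0020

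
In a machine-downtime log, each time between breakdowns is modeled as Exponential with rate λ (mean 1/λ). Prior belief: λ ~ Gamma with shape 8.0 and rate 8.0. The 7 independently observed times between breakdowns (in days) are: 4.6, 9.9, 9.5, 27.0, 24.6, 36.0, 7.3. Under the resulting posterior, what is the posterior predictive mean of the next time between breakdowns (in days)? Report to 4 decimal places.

With a Gamma(shape α, rate β) prior on the exponential rate λ, the posterior after n observations with total T = Σxᵢ is Gamma(α+n, β+T).
Sum of observations T = 118.9 days; n = 7.
Posterior: Gamma(8.0+7, 8.0+118.9) = Gamma(15.0, 126.9).
The predictive distribution for the next observation is Lomax; its mean is β/(α−1) = 126.9/14.0 = 9.0643.

9.0643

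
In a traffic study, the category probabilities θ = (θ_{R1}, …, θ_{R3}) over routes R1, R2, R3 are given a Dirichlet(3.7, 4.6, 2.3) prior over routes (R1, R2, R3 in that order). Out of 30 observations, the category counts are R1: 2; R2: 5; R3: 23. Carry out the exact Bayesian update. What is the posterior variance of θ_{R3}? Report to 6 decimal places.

0.005645

The Dirichlet prior is conjugate to the Multinomial likelihood: each posterior αⱼ = prior αⱼ + observed count nⱼ.
Posterior concentration: (5.7, 9.6, 25.3), total = 40.6.
Var[θ_j] = α_j(Σα−α_j)/((Σα)²(Σα+1)) = 25.3·15.3/(40.6²·41.6) = 0.005645.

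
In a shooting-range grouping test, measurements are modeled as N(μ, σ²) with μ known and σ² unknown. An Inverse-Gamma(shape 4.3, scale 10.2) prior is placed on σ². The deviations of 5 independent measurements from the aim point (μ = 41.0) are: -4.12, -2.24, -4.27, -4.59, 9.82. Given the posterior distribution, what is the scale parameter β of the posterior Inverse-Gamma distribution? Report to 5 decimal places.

89.06270

With known mean μ and an Inverse-Gamma(α, β) prior on σ², the Normal likelihood is conjugate: posterior is Inv-Gamma(α + n/2, β + Σ(xᵢ−μ)²/2).
Σ(xᵢ−μ)² = (-4.12)² + (-2.24)² + (-4.27)² + (-4.59)² + (9.82)² = 157.7254.
Posterior: Inv-Gamma(4.3 + 5/2, 10.2 + 157.7254/2) = Inv-Gamma(6.80, 89.06270).
Posterior β = 89.06270.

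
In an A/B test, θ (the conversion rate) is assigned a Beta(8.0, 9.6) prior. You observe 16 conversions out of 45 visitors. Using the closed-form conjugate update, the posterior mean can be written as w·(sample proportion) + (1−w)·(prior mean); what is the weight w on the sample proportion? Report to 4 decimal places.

The Beta prior is conjugate to a Binomial/Bernoulli likelihood; the update adds successes to α and failures to β.
Posterior mean = (α₀+k)/(α₀+β₀+n) = [n/(α₀+β₀+n)]·(k/n) + [(α₀+β₀)/(α₀+β₀+n)]·α₀/(α₀+β₀), so only n and the prior enter the weight.
The weight on the data is w = n/(α₀+β₀+n) = 45/(8.0+9.6+45) = 45/62.6 = 0.7188.

0.7188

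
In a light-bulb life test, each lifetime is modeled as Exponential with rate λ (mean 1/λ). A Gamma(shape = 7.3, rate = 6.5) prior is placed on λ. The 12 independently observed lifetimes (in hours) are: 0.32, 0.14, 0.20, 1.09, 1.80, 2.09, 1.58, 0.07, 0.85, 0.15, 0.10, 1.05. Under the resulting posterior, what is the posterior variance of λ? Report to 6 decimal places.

With a Gamma(shape α, rate β) prior on the exponential rate λ, the posterior after n observations with total T = Σxᵢ is Gamma(α+n, β+T).
Sum of observations T = 9.44 hours; n = 12.
Posterior: Gamma(7.3+12, 6.5+9.44) = Gamma(19.3, 15.94).
Var = α/β² = 0.075959.

0.075959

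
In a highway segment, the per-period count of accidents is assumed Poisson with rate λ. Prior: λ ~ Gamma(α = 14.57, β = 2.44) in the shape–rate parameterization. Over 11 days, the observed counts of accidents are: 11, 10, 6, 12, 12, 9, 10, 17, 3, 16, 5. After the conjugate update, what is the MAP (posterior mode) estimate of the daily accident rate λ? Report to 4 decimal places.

With a Gamma(shape α, rate β) prior, the Poisson likelihood is conjugate: the posterior is Gamma(α + ΣXᵢ, β + n).
Sum of counts S = 111 over n = 11 days.
Posterior: Gamma(α+S, β+n) = Gamma(14.57+111, 2.44+11) = Gamma(125.57, 13.44).
Mode of Gamma(α,β) for α≥1 is (α−1)/β = 124.57/13.44 = 9.2686.

9.2686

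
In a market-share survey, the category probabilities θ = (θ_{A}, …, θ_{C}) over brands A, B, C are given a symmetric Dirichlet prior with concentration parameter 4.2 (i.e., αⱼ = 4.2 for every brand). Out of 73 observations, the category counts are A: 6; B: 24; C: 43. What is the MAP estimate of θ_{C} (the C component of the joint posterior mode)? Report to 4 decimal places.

The Dirichlet prior is conjugate to the Multinomial likelihood: each posterior αⱼ = prior αⱼ + observed count nⱼ.
Posterior concentration: (10.2, 28.2, 47.2), total = 85.6.
Joint mode component: (α_{C}−1)/(Σα−K) = 46.2/82.6 = 0.5593.

0.5593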